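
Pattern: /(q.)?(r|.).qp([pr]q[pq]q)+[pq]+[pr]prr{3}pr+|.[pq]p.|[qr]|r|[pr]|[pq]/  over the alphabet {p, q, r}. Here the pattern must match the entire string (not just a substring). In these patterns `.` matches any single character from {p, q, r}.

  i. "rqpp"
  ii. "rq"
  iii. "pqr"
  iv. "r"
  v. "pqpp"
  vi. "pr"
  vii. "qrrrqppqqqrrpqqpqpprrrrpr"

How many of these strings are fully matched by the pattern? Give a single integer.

i → match
ii → no match
iii → no match
iv → match
v → match
vi → no match
vii → no match
Total matched: 3

3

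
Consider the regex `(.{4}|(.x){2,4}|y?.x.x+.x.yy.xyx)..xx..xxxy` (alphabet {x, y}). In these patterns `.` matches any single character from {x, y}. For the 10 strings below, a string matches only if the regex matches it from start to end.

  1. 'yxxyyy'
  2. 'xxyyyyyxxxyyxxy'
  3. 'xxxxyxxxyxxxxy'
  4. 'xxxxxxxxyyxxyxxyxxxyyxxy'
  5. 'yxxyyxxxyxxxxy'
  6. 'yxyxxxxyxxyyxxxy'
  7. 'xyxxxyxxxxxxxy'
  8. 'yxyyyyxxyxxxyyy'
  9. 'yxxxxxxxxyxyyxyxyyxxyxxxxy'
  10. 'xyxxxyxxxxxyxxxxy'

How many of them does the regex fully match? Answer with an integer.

1 → no match — must end with 'xxxy'
2 → no match — must end with 'xxxy'
3 → match
4 → no match — must end with 'xxxy'
5 → match
6 → match
7 → match
8 → no match — must end with 'xxxy'
9 → no match
10 → no match
Total matched: 4

4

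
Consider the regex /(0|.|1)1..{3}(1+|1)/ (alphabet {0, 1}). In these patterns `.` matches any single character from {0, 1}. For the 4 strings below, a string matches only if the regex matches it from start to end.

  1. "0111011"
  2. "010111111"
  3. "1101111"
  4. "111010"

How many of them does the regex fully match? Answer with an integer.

3

1 → match
2 → match
3 → match
4 → no match — must end with "1"
Total matched: 3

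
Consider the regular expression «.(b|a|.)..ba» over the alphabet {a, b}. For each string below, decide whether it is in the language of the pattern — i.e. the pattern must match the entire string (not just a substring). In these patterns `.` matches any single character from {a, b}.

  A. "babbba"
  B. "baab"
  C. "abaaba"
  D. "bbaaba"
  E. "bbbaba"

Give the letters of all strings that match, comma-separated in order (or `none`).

A → match
B → no match — must end with "ba"
C → match
D → match
E → match

A, C, D, E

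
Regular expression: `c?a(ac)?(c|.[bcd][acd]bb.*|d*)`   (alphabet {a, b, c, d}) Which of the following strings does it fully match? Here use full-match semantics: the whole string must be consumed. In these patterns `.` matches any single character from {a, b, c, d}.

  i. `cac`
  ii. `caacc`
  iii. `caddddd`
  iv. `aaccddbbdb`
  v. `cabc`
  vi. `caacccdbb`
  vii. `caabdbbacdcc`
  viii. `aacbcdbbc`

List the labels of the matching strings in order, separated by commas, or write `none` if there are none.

i, ii, iii, iv, vi, vii, viii

i → match
ii → match
iii → match
iv → match
v → no match
vi → match
vii → match
viii → match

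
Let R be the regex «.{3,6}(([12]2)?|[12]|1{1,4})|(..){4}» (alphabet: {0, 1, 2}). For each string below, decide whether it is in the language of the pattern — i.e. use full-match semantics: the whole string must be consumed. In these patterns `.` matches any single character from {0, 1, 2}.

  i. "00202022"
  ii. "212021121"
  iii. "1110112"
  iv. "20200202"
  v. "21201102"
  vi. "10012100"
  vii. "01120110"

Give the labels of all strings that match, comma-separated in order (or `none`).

i → match
ii → no match
iii → match
iv → match
v → match
vi → match
vii → match

i, iii, iv, v, vi, vii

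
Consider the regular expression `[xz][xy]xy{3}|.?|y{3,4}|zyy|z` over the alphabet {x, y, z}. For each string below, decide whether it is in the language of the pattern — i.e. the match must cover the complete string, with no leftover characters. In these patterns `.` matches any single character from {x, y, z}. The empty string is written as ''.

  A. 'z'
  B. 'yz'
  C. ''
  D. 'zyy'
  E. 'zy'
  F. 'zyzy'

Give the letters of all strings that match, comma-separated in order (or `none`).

A, C, D

A. 'z' → match
B. 'yz' → no match
C. '' → match
D. 'zyy' → match
E. 'zy' → no match
F. 'zyzy' → no match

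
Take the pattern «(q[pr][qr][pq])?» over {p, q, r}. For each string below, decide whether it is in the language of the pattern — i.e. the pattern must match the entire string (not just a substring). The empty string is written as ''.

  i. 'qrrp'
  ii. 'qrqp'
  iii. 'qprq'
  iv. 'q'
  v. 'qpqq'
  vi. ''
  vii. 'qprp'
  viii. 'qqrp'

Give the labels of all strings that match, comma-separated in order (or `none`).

i → match
ii → match
iii → match
iv → no match
v → match
vi → match
vii → match
viii → no match

i, ii, iii, v, vi, vii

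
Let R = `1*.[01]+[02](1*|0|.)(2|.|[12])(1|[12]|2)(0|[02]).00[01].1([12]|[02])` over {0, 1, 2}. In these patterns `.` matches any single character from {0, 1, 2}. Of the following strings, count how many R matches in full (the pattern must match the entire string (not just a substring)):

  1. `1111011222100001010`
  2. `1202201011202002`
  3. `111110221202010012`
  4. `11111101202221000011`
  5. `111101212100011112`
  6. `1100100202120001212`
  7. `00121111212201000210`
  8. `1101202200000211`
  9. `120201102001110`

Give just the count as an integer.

1 → match
2 → no match
3 → no match
4 → match
5 → no match
6 → match
7 → no match
8 → match
9 → match
Total matched: 5

5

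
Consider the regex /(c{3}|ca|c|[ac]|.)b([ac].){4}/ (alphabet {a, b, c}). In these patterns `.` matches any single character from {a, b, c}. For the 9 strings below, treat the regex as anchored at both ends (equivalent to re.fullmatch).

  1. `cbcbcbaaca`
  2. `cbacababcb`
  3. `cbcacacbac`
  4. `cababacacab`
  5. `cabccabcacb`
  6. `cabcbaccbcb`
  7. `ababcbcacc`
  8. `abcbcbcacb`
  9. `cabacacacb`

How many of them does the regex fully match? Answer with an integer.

8

1 → match
2 → match
3 → match
4 → match
5 → match
6 → match
7 → match
8 → match
9 → no match
Total matched: 8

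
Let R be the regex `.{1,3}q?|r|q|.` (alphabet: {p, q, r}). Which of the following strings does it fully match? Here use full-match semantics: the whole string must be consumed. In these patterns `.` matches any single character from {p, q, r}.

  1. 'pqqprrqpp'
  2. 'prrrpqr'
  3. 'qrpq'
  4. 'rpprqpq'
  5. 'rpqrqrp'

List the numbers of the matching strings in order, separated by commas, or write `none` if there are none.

1. 'pqqprrqpp' → no match
2. 'prrrpqr' → no match
3. 'qrpq' → match
4. 'rpprqpq' → no match
5. 'rpqrqrp' → no match

3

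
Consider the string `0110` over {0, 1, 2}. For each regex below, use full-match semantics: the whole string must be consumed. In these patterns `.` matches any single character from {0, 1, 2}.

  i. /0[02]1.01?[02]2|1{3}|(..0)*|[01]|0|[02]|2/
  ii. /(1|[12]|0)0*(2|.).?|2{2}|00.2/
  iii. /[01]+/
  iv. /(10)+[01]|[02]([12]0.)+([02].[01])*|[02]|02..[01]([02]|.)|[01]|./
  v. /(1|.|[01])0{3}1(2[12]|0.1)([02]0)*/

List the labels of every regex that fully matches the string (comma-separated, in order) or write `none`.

i → no match
ii → no match
iii → match
iv → no match
v → no match

iii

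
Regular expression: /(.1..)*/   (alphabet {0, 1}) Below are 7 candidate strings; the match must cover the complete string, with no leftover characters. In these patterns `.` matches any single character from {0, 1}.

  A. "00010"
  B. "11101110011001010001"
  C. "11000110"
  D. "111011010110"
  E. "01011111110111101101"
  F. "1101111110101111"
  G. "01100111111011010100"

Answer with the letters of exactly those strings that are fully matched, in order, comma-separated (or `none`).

C, D, E, G

A. "00010" → no match
B → no match
C. "11000110" → match
D. "111011010110" → match
E → match
F → no match
G → match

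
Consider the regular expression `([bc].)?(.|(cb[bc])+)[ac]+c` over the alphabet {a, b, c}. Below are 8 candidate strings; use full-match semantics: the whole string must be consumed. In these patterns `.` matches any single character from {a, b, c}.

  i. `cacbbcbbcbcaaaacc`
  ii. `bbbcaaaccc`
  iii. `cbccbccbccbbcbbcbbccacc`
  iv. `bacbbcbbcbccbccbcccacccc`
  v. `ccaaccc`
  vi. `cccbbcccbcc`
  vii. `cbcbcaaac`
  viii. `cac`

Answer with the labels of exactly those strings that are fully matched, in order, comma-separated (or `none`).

i → match
ii → match
iii → match
iv → match
v → match
vi → no match
vii → match
viii → match

i, ii, iii, iv, v, vii, viii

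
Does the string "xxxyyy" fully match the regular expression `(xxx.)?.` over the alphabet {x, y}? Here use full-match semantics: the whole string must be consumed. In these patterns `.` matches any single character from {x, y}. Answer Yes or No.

No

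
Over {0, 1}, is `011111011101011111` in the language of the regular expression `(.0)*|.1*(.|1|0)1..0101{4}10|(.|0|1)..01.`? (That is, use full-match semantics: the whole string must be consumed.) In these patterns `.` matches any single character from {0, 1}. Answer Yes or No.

No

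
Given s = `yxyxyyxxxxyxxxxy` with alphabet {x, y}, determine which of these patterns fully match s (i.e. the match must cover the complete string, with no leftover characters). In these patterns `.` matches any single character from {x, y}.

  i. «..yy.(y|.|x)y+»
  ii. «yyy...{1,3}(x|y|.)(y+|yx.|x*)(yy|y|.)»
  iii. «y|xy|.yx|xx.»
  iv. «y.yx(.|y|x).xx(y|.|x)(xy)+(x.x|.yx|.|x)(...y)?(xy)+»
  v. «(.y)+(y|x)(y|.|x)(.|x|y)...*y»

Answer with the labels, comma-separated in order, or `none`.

i → no match
ii → no match — must start with `yyy`
iii → no match
iv → match
v → no match

iv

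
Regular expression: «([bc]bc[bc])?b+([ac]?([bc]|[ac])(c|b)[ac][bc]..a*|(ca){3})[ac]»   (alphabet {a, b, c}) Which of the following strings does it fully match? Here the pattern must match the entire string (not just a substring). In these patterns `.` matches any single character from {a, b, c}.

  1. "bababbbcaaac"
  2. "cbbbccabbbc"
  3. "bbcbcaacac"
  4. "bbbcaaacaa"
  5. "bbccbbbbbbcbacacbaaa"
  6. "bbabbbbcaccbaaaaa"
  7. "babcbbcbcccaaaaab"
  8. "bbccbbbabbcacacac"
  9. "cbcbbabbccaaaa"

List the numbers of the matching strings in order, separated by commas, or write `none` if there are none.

1 → no match
2 → no match
3 → no match
4 → no match
5 → no match
6 → no match
7 → no match
8 → no match
9 → match

9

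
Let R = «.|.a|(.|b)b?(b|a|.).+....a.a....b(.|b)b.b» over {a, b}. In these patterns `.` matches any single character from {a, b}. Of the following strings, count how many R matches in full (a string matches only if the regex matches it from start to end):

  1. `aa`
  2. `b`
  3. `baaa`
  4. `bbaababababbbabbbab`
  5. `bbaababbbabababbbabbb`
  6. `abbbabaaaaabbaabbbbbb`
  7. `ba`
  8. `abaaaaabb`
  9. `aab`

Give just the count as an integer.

5

1 → match
2 → match
3 → no match
4 → match
5 → match
6 → no match
7 → match
8 → no match
9 → no match
Total matched: 5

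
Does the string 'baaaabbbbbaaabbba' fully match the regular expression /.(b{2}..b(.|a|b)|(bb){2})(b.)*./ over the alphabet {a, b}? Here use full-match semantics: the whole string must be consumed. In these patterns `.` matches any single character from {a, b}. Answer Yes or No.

No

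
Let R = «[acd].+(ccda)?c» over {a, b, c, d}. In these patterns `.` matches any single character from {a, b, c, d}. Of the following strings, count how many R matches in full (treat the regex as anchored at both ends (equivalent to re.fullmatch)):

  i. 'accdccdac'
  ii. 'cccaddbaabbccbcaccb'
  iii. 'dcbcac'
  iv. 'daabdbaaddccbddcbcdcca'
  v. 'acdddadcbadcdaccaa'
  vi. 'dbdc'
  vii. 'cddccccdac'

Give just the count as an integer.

i → match
ii → no match — must end with 'c'
iii → match
iv → no match — must end with 'c'
v → no match — must end with 'c'
vi → match
vii → match
Total matched: 4

4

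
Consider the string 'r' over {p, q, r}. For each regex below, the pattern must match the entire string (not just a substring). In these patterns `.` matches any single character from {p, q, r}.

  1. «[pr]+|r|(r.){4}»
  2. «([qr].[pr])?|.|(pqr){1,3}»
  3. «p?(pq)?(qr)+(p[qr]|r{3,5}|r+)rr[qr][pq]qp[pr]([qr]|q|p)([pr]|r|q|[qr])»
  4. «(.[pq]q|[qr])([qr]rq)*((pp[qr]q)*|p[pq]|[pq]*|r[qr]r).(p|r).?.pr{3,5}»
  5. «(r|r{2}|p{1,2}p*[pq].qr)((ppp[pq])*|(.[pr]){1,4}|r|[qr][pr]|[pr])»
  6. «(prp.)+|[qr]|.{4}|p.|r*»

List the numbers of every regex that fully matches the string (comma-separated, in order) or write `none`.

1 → match
2 → match
3 → no match
4 → no match
5 → match
6 → match

1, 2, 5, 6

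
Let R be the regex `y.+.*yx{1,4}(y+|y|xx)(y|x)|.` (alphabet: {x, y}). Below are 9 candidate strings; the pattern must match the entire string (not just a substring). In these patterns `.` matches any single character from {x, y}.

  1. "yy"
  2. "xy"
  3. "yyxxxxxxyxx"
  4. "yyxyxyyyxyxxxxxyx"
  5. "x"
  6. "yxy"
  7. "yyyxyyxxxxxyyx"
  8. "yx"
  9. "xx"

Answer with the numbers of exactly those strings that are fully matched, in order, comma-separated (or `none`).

1 → no match
2 → no match
3 → no match
4 → no match
5 → match
6 → no match
7 → no match
8 → no match
9 → no match

5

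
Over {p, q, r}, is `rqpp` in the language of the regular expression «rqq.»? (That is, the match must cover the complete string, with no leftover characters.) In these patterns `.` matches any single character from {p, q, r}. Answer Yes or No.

Every match must start with `rqq`, but `rqpp` does not.

No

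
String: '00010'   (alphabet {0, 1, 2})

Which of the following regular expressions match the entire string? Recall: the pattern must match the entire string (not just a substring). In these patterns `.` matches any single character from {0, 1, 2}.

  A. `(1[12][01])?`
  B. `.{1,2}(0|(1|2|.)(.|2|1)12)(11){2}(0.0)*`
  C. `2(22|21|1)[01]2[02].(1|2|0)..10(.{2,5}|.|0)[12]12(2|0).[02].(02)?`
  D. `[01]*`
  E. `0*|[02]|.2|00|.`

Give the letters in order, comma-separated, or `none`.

D

A → no match
B → no match
C → no match — must start with '2'
D → match
E → no match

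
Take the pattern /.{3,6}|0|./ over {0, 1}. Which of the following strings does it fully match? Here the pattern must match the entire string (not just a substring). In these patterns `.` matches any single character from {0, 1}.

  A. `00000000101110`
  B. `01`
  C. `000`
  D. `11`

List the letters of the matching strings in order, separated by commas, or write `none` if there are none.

A → no match
B → no match
C → match
D → no match

C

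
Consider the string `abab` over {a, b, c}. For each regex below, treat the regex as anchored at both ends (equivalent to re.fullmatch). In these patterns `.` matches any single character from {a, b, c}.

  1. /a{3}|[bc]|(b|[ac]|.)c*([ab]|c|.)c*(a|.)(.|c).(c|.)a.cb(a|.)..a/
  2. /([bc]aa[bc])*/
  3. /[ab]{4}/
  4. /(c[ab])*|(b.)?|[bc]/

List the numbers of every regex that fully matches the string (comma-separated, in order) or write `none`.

1 → no match
2 → no match
3 → match
4 → no match

3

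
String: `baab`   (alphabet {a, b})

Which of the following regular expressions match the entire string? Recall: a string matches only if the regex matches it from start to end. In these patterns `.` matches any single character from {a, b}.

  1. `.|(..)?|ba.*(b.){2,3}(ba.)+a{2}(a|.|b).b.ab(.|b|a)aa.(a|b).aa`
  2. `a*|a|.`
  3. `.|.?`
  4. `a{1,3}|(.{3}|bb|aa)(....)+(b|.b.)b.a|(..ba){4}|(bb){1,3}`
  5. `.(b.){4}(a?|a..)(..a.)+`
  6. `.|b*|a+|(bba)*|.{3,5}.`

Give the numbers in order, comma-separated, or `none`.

6

1 → no match
2 → no match
3 → no match
4 → no match
5 → no match
6 → match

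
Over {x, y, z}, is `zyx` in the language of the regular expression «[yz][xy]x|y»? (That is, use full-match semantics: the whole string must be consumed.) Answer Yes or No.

Yes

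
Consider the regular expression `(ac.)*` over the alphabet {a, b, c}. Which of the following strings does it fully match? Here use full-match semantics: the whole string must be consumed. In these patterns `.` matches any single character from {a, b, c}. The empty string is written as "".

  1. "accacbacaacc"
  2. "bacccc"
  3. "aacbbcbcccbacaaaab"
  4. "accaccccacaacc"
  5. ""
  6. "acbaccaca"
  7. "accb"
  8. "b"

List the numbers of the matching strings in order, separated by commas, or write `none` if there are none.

1, 5, 6

1. "accacbacaacc" → match
2. "bacccc" → no match
3 → no match
4 → no match
5. "" → match
6. "acbaccaca" → match
7. "accb" → no match
8. "b" → no match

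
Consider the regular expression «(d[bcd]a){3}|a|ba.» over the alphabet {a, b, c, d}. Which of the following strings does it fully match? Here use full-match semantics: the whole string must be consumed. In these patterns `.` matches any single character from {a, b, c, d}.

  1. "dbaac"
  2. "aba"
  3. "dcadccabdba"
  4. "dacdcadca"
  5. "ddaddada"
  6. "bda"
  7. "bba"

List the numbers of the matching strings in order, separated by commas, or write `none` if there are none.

none

1 → no match
2 → no match
3 → no match
4 → no match
5 → no match
6 → no match
7 → no match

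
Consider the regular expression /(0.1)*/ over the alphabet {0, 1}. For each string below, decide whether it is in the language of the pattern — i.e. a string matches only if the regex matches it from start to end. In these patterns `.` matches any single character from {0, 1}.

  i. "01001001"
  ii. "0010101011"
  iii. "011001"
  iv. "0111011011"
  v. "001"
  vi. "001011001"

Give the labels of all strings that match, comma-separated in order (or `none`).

i. "01001001" → no match
ii. "0010101011" → no match
iii. "011001" → match
iv. "0111011011" → no match
v. "001" → match
vi. "001011001" → match

iii, v, vi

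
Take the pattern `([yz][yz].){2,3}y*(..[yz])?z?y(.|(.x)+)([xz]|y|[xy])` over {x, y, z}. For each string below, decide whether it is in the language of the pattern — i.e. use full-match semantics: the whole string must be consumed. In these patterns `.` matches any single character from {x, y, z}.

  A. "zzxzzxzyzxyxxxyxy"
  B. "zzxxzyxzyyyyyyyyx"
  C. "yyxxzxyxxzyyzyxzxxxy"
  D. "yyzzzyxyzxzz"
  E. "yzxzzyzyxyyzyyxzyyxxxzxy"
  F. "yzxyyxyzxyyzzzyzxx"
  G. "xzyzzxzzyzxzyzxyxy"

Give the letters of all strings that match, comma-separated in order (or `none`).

A → match
B → no match
C → no match
D → no match
E → no match
F → match
G → no match

A, F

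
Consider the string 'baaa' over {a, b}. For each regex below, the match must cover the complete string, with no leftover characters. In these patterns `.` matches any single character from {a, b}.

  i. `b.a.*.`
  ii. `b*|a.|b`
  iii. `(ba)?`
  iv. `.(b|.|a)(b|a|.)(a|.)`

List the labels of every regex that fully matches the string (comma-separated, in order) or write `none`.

i → match
ii → no match
iii → no match
iv → match

i, iv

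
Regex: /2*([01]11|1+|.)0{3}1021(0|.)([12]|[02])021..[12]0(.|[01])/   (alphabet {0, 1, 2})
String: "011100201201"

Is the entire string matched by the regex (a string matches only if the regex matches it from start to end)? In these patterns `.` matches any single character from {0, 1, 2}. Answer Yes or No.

No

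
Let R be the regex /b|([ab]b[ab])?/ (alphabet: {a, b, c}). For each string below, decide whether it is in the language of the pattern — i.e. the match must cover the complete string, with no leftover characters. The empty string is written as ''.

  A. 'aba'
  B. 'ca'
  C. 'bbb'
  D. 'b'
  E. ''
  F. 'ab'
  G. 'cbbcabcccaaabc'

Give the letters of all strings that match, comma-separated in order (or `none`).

A, C, D, E

A. 'aba' → match
B. 'ca' → no match
C. 'bbb' → match
D. 'b' → match
E. '' → match
F. 'ab' → no match
G → no match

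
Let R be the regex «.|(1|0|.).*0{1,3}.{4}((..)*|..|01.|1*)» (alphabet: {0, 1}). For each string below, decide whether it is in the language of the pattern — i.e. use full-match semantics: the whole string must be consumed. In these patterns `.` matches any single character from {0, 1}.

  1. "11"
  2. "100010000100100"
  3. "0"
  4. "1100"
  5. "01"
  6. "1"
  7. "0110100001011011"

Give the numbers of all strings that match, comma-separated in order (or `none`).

1 → no match
2 → match
3 → match
4 → no match
5 → no match
6 → match
7 → match

2, 3, 6, 7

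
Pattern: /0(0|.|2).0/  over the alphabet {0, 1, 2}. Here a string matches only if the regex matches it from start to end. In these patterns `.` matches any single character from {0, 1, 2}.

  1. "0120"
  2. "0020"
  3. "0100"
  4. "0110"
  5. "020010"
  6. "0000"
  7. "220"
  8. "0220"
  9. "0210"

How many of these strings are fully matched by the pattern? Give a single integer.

1. "0120" → match
2. "0020" → match
3. "0100" → match
4. "0110" → match
5. "020010" → no match
6. "0000" → match
7. "220" → no match — must start with "0"
8. "0220" → match
9. "0210" → match
Total matched: 7

7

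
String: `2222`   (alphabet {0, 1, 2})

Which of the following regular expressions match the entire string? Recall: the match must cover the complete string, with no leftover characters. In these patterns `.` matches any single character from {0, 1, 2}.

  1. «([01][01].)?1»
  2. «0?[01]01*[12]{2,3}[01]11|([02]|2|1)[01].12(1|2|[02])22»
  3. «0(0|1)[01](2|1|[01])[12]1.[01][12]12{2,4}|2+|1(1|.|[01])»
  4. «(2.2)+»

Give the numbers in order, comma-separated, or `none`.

3

1 → no match — must end with `1`
2 → no match
3 → match
4 → no match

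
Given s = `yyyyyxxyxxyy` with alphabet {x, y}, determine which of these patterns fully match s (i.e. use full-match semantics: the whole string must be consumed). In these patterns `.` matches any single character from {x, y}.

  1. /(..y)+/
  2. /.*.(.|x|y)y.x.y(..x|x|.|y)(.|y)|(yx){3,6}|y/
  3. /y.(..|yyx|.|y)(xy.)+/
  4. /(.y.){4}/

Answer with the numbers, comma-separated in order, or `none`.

4

1 → no match
2 → no match
3 → no match
4 → match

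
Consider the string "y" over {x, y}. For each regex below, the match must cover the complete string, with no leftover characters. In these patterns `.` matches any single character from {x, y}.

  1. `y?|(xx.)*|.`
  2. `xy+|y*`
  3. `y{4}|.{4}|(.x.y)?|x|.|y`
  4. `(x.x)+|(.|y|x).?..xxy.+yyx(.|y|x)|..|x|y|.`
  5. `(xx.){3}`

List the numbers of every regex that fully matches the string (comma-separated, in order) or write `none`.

1, 2, 3, 4

1 → match
2 → match
3 → match
4 → match
5 → no match — must start with "xx"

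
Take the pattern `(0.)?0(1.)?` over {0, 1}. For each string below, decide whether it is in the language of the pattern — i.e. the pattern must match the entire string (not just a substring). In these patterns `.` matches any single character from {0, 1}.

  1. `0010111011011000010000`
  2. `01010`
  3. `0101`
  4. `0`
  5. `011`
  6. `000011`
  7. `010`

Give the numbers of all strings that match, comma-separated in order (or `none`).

2, 4, 5, 7

1 → no match
2. `01010` → match
3. `0101` → no match
4. `0` → match
5. `011` → match
6. `000011` → no match
7. `010` → match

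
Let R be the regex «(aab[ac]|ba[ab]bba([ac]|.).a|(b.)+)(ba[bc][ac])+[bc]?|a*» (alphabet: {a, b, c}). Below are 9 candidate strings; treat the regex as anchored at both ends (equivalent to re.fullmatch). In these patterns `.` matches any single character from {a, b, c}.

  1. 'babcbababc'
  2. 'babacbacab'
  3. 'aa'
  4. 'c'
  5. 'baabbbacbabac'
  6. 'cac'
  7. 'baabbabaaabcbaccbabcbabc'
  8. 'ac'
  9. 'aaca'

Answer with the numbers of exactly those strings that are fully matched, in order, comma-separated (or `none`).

1, 3

1 → match
2 → no match
3 → match
4 → no match
5 → no match
6 → no match
7 → no match
8 → no match
9 → no match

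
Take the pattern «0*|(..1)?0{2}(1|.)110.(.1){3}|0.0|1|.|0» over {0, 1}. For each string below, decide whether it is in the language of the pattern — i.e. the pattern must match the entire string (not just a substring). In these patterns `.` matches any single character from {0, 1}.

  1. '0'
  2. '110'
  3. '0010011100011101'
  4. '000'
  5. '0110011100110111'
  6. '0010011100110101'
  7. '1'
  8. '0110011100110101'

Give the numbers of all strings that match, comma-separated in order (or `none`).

1, 3, 4, 5, 6, 7, 8

1 → match
2 → no match
3 → match
4 → match
5 → match
6 → match
7 → match
8 → match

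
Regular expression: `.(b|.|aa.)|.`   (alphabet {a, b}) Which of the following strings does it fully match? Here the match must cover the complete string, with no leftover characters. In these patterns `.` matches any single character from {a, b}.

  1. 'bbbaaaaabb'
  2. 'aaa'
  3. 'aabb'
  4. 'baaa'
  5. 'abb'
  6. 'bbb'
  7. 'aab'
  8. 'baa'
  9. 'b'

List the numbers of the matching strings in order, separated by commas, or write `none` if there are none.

4, 9

1 → no match
2 → no match
3 → no match
4 → match
5 → no match
6 → no match
7 → no match
8 → no match
9 → match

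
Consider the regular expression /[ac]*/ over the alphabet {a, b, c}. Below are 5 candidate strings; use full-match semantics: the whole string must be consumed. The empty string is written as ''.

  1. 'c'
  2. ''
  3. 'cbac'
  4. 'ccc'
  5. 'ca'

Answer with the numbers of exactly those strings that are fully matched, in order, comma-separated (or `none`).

1, 2, 4, 5

1 → match
2 → match
3 → no match
4 → match
5 → match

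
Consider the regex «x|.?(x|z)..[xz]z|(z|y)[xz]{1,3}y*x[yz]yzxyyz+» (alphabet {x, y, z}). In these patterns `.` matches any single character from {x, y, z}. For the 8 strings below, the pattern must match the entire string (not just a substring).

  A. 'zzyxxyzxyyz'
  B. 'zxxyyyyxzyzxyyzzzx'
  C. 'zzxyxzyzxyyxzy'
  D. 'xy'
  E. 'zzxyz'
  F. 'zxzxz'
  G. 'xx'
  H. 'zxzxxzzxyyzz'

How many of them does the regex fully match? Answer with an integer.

1

A. 'zzyxxyzxyyz' → no match
B → no match
C → no match
D. 'xy' → no match
E. 'zzxyz' → no match
F. 'zxzxz' → match
G. 'xx' → no match
H. 'zxzxxzzxyyzz' → no match
Total matched: 1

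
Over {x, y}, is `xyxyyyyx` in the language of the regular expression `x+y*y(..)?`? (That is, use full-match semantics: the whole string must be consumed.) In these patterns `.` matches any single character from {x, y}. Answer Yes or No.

No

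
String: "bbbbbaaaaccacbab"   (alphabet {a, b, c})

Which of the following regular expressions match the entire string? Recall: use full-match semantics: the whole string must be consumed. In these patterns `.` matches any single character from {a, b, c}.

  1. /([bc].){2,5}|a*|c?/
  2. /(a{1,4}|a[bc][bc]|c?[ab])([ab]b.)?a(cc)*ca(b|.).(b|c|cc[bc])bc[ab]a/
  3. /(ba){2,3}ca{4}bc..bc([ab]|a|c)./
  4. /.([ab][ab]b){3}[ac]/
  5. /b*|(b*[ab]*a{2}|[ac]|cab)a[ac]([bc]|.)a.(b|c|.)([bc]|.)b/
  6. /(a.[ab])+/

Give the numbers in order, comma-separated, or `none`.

1 → no match
2 → no match — must end with "a"
3 → no match — must start with "ba"
4 → no match
5 → match
6 → no match — must start with "a"

5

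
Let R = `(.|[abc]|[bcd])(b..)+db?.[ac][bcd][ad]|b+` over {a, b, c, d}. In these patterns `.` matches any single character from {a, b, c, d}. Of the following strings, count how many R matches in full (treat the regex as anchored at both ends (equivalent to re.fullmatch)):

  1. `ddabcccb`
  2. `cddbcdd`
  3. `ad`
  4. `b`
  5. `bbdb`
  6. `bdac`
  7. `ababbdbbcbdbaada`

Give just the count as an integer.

1 → no match
2 → no match
3 → no match
4 → match
5 → no match
6 → no match
7 → match
Total matched: 2

2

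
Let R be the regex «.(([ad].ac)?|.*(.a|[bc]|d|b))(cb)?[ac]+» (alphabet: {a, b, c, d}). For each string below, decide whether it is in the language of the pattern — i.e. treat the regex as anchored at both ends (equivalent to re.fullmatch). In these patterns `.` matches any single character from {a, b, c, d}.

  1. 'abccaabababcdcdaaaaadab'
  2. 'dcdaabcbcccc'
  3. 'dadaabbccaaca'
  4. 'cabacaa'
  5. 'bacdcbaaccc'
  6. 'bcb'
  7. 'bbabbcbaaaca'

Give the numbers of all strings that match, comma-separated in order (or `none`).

2, 3, 4, 5, 7

1 → no match
2 → match
3 → match
4 → match
5 → match
6 → no match
7 → match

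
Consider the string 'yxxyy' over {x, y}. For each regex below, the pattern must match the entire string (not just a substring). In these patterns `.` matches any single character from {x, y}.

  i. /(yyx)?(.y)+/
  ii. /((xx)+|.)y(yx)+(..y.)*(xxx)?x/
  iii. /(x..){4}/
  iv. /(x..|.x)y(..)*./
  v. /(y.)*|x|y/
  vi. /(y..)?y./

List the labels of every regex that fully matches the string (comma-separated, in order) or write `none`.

vi

i → no match
ii → no match — must end with 'x'
iii → no match — must start with 'x'
iv → no match
v → no match
vi → match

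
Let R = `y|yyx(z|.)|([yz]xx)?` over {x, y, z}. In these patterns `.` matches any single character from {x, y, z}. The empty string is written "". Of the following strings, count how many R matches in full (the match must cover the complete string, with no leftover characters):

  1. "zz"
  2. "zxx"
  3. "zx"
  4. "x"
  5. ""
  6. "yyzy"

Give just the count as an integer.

2

1 → no match
2 → match
3 → no match
4 → no match
5 → match
6 → no match
Total matched: 2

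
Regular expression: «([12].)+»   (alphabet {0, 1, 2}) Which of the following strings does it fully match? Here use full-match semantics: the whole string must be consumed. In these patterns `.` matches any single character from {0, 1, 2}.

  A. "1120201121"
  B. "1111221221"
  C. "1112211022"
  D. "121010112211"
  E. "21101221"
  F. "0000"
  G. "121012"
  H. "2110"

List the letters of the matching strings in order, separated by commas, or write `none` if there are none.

A, B, C, D, E, G, H

A → match
B → match
C → match
D → match
E → match
F → no match
G → match
H → match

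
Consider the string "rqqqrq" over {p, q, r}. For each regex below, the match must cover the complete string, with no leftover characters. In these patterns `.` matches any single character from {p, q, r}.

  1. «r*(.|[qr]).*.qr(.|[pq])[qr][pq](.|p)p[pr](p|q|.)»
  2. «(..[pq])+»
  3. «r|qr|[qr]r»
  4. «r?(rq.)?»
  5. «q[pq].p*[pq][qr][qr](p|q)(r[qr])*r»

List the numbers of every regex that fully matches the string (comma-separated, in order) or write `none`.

1 → no match
2 → match
3 → no match
4 → no match
5 → no match — must start with "q"

2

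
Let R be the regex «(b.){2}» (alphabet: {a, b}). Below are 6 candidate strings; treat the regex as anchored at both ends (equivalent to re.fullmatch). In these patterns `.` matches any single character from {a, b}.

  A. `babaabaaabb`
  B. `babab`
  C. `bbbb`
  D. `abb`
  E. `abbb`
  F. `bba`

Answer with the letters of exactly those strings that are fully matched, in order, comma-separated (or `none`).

A. `babaabaaabb` → no match
B. `babab` → no match
C. `bbbb` → match
D. `abb` → no match — must start with `b`
E. `abbb` → no match — must start with `b`
F. `bba` → no match

C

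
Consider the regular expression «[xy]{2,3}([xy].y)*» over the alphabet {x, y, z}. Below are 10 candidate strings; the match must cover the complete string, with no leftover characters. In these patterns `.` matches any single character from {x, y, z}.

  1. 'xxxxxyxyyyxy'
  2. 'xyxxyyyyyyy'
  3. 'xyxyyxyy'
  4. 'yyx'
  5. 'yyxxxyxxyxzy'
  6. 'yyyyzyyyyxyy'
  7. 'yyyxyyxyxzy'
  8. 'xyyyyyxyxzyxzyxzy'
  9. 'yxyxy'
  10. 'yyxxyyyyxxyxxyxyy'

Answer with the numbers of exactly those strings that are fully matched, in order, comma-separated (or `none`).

1 → match
2 → match
3 → match
4 → match
5 → match
6 → match
7 → match
8 → match
9 → match
10 → match

1, 2, 3, 4, 5, 6, 7, 8, 9, 10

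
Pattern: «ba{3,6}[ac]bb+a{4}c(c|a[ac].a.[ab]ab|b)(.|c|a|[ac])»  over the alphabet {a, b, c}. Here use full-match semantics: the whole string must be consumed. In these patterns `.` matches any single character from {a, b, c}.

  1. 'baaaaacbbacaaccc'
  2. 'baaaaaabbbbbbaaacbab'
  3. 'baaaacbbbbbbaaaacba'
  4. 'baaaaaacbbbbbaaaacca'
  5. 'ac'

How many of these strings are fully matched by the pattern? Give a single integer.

2

1 → no match
2 → no match
3 → match
4 → match
5 → no match — must start with 'ba'
Total matched: 2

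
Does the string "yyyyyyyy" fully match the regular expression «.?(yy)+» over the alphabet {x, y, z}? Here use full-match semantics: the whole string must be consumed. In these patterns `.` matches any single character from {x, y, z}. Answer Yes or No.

Yes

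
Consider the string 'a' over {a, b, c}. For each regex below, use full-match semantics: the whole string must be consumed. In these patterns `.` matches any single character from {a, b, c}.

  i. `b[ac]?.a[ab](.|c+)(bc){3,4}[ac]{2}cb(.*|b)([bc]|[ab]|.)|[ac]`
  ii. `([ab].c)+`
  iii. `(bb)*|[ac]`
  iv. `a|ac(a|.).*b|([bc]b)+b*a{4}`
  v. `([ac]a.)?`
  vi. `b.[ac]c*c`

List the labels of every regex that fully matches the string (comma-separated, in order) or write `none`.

i → match
ii → no match — must end with 'c'
iii → match
iv → match
v → no match
vi → no match — must start with 'b'

i, iii, iv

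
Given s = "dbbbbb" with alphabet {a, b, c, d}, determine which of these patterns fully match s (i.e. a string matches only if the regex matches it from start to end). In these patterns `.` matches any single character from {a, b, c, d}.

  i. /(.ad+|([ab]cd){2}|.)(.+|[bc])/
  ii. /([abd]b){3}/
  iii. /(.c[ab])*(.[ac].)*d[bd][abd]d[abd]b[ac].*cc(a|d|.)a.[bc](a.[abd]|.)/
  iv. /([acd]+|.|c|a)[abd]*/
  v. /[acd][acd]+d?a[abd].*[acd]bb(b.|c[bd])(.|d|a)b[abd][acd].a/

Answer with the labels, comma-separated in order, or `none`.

i → match
ii → match
iii → no match
iv → match
v → no match — must end with "a"

i, ii, iv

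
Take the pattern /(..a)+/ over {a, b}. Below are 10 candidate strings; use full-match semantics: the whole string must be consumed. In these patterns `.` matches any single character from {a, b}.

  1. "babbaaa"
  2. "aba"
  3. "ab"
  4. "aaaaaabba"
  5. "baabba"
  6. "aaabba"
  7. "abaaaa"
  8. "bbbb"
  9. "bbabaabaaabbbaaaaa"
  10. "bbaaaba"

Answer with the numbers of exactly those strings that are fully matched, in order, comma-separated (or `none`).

1 → no match
2 → match
3 → no match — must end with "a"
4 → match
5 → match
6 → match
7 → match
8 → no match — must end with "a"
9 → no match
10 → no match

2, 4, 5, 6, 7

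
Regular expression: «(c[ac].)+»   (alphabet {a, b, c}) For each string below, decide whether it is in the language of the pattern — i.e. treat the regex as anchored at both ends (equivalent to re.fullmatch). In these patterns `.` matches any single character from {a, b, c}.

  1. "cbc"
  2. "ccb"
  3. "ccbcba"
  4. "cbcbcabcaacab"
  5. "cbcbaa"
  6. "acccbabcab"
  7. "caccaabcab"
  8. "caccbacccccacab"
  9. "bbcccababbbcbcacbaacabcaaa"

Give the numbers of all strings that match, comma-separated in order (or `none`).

2

1. "cbc" → no match
2. "ccb" → match
3. "ccbcba" → no match
4 → no match
5. "cbcbaa" → no match
6. "acccbabcab" → no match — must start with "c"
7. "caccaabcab" → no match
8 → no match
9 → no match — must start with "c"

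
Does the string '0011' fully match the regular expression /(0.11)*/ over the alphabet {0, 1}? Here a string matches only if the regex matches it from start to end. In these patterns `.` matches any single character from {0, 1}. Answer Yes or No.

Yes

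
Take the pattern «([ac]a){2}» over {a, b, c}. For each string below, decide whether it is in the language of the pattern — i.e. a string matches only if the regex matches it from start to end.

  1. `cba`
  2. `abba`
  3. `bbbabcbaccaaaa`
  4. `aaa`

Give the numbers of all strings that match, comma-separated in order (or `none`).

none

1 → no match
2 → no match
3 → no match
4 → no match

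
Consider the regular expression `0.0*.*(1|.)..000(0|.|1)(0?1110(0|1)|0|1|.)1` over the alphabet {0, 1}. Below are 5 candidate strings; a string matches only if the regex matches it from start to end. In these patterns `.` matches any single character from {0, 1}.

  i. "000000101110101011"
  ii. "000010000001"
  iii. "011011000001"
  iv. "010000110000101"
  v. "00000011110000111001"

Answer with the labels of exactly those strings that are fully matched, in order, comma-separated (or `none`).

i → no match
ii → match
iii → match
iv → match
v → match

ii, iii, iv, v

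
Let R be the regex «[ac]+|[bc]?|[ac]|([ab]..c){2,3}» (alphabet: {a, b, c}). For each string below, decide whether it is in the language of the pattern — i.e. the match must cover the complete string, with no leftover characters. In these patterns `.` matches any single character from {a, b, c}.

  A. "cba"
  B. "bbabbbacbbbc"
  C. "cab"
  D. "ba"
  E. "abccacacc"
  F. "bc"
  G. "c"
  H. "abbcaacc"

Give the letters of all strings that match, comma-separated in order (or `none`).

G, H

A. "cba" → no match
B. "bbabbbacbbbc" → no match
C. "cab" → no match
D. "ba" → no match
E. "abccacacc" → no match
F. "bc" → no match
G. "c" → match
H. "abbcaacc" → match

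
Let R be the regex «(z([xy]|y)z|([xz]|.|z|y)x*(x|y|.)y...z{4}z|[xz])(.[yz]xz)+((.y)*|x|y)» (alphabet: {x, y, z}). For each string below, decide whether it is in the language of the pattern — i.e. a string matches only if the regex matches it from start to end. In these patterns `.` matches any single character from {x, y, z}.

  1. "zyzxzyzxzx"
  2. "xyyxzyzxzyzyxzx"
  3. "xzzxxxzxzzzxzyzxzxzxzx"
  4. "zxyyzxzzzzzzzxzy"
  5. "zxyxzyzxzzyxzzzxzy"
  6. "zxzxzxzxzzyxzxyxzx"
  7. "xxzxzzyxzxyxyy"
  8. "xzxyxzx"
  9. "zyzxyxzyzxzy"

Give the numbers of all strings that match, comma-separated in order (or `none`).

1, 4, 5, 6, 9

1 → match
2 → no match
3 → no match
4 → match
5 → match
6 → match
7 → no match
8 → no match
9 → match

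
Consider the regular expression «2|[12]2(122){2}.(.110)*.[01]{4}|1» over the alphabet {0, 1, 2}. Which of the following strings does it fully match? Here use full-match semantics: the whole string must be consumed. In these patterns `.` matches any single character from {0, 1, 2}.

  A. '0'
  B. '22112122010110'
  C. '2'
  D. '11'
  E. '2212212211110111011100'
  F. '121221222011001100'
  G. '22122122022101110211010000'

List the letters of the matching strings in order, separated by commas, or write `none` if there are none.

C, E, F

A → no match
B → no match
C → match
D → no match
E → match
F → match
G → no match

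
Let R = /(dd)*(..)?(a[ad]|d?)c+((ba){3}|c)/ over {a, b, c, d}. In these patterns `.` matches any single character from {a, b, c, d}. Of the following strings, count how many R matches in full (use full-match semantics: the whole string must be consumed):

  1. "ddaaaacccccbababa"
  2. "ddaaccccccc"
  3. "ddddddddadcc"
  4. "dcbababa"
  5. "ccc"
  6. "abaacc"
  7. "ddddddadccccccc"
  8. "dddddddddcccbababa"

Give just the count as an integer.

8

1 → match
2 → match
3 → match
4 → match
5 → match
6 → match
7 → match
8 → match
Total matched: 8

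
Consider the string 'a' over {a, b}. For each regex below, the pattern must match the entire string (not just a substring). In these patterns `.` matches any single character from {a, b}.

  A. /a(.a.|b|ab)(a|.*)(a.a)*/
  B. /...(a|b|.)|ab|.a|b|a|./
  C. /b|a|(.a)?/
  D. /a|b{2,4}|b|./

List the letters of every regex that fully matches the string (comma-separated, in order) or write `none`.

B, C, D

A → no match
B → match
C → match
D → match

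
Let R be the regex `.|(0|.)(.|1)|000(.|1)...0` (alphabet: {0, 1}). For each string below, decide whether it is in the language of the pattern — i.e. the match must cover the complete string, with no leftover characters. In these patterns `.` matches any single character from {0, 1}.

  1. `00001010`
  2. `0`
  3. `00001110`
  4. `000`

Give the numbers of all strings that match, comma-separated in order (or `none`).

1 → match
2 → match
3 → match
4 → no match

1, 2, 3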